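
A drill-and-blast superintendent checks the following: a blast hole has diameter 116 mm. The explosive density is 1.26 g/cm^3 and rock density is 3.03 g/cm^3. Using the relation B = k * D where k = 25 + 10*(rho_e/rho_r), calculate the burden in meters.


3.3824 m

First, compute k:
rho_e / rho_r = 1.26 / 3.03 = 0.4158415842
k = 25 + 10 * 0.4158415842 = 29.15841584
Then, compute burden:
B = k * D / 1000 = 29.15841584 * 116 / 1000
= 3382.376238 / 1000
= 3.3824 m


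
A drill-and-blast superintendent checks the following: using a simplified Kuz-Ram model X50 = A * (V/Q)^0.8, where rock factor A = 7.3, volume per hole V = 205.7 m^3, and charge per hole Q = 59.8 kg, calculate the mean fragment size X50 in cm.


Compute V/Q:
V/Q = 205.7 / 59.8 = 3.439799331
Raise to the power 0.8:
(V/Q)^0.8 = 3.439799331^0.8 = 2.686745228
Multiply by A:
X50 = 7.3 * 2.686745228
= 19.6132 cm

19.6132 cm


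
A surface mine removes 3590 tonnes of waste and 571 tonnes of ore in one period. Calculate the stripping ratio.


6.2872

Stripping ratio = waste tonnage / ore tonnage
= 3590 / 571
= 6.2872


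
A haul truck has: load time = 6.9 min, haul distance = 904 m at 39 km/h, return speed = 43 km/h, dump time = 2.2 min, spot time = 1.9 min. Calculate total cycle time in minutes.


Convert haul speed to m/min: 39 * 1000/60 = 650 m/min
Haul time = 904 / 650 = 1.390769231 min
Convert return speed to m/min: 43 * 1000/60 = 716.6666667 m/min
Return time = 904 / 716.6666667 = 1.261395349 min
Total cycle time:
= 6.9 + 1.390769231 + 2.2 + 1.261395349 + 1.9
= 13.6522 min

13.6522 min


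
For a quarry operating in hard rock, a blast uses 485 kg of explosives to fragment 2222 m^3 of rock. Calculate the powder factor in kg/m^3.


Powder factor = explosive mass / rock volume
= 485 / 2222
= 0.2183 kg/m^3

0.2183 kg/m^3


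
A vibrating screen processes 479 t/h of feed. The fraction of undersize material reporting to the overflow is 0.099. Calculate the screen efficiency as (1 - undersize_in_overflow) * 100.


Screen efficiency = (1 - fraction of undersize in overflow) * 100
= (1 - 0.099) * 100
= 0.901 * 100
= 90.1%

90.1%


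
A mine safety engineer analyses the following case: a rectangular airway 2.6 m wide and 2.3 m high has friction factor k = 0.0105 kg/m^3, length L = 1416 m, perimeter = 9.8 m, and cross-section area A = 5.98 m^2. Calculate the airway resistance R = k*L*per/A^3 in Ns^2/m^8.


Compute the numerator:
k * L * per = 0.0105 * 1416 * 9.8
= 145.7064
Compute the denominator:
A^3 = 5.98^3 = 213.847192
Resistance:
R = 145.7064 / 213.847192
= 0.6814 Ns^2/m^8

0.6814 Ns^2/m^8


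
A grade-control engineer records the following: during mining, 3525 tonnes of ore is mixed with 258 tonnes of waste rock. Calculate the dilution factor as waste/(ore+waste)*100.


Total material = ore + waste
= 3525 + 258 = 3783 tonnes
Dilution = waste / total * 100
= 258 / 3783 * 100
= 0.0681998414 * 100
= 6.82%

6.82%


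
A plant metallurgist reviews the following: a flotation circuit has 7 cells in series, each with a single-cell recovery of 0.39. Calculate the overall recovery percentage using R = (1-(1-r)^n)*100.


96.8573%

Complement of single-cell recovery:
1 - r = 1 - 0.39 = 0.61
Raise to power n:
(1 - r)^7 = 0.61^7 = 0.03142742836
Overall recovery:
R = (1 - 0.03142742836) * 100
= 96.8573%


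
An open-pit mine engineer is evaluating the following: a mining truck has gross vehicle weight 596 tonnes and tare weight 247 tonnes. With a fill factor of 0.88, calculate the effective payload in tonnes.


Maximum payload = gross - tare
= 596 - 247 = 349 tonnes
Effective payload = max payload * fill factor
= 349 * 0.88
= 307.12 tonnes

307.12 tonnes


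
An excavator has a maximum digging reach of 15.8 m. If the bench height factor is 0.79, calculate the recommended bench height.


12.482 m

Bench height = reach * factor
= 15.8 * 0.79
= 12.482 m


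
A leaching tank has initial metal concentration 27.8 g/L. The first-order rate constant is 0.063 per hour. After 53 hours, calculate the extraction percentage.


96.4528%

Compute the exponent:
-k * t = -0.063 * 53 = -3.339
Remaining concentration:
C = 27.8 * exp(-3.339)
= 27.8 * 0.0354724124
= 0.9861330648 g/L
Extracted = 27.8 - 0.9861330648 = 26.81386694 g/L
Extraction % = 26.81386694 / 27.8 * 100
= 96.4528%


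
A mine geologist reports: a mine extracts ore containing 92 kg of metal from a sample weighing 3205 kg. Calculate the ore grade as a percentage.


Ore grade = (metal mass / ore mass) * 100
= (92 / 3205) * 100
= 0.02870514821 * 100
= 2.8705%

2.8705%


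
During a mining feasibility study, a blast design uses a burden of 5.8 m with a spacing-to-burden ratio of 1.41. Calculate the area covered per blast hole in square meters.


47.4324 m^2

First, find the spacing:
Spacing = burden * ratio = 5.8 * 1.41
= 8.178 m
Then, calculate the area:
Area = burden * spacing = 5.8 * 8.178
= 47.4324 m^2


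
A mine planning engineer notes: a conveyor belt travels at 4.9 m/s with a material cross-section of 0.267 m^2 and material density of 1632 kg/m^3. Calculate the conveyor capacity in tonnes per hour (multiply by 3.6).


Volumetric flow = speed * area
= 4.9 * 0.267 = 1.3083 m^3/s
Mass flow = volumetric * density
= 1.3083 * 1632 = 2135.1456 kg/s
Convert to t/h: multiply by 3.6
Capacity = 2135.1456 * 3.6
= 7686.5242 t/h

7686.5242 t/h


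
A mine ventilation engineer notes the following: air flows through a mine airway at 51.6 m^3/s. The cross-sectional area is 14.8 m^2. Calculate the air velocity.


Velocity = flow rate / cross-sectional area
= 51.6 / 14.8
= 3.4865 m/s

3.4865 m/s


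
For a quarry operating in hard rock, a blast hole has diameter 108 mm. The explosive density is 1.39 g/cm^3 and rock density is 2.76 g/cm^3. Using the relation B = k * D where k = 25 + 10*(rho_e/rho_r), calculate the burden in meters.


First, compute k:
rho_e / rho_r = 1.39 / 2.76 = 0.5036231884
k = 25 + 10 * 0.5036231884 = 30.03623188
Then, compute burden:
B = k * D / 1000 = 30.03623188 * 108 / 1000
= 3243.913043 / 1000
= 3.2439 m

3.2439 m


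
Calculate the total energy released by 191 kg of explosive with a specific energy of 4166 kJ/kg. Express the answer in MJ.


795.706 MJ

Energy = mass * specific_energy / 1000
= 191 * 4166 / 1000
= 795706 / 1000
= 795.706 MJ


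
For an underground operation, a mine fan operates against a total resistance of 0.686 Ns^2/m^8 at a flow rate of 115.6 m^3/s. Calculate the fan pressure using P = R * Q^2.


9167.265 Pa

Compute Q^2:
Q^2 = 115.6^2 = 13363.36
Compute pressure:
P = R * Q^2 = 0.686 * 13363.36
= 9167.265 Pa


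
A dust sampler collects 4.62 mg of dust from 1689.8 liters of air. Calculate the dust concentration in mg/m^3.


2.7341 mg/m^3

Convert liters to m^3: 1 m^3 = 1000 L
Concentration = mass / volume * 1000
= 4.62 / 1689.8 * 1000
= 0.002734051367 * 1000
= 2.7341 mg/m^3


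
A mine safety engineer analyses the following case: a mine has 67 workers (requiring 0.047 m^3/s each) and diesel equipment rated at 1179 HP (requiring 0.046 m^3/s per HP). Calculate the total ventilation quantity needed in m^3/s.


57.383 m^3/s

Airflow for workers:
Q_people = 67 * 0.047 = 3.149 m^3/s
Airflow for diesel equipment:
Q_diesel = 1179 * 0.046 = 54.234 m^3/s
Total ventilation:
Q_total = 3.149 + 54.234
= 57.383 m^3/s


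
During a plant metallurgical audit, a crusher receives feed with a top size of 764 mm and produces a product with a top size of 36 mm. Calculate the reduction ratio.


21.2222

Reduction ratio = feed size / product size
= 764 / 36
= 21.2222


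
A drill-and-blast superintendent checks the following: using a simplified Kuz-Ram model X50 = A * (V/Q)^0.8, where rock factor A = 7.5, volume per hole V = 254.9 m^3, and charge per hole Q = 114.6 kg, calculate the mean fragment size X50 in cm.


14.217 cm

Compute V/Q:
V/Q = 254.9 / 114.6 = 2.22425829
Raise to the power 0.8:
(V/Q)^0.8 = 2.22425829^0.8 = 1.895606435
Multiply by A:
X50 = 7.5 * 1.895606435
= 14.217 cm


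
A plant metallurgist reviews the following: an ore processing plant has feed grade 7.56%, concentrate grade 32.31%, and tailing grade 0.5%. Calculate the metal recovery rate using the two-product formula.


Using the two-product formula:
R = 100 * c * (f - t) / (f * (c - t))
Numerator = 100 * 32.31 * (7.56 - 0.5)
= 100 * 32.31 * 7.06
= 22810.86
Denominator = 7.56 * (32.31 - 0.5)
= 7.56 * 31.81
= 240.4836
R = 22810.86 / 240.4836
= 94.8541%

94.8541%


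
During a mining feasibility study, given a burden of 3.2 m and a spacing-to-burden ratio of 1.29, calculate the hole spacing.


4.128 m

Spacing = burden * ratio
= 3.2 * 1.29
= 4.128 m


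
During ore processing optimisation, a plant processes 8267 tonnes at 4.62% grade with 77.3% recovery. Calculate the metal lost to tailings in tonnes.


86.6993 tonnes

Total metal in feed:
= 8267 * 4.62 / 100 = 381.9354 tonnes
Metal recovered:
= 381.9354 * 77.3 / 100 = 295.2360642 tonnes
Metal lost to tailings:
= 381.9354 - 295.2360642
= 86.6993 tonnes


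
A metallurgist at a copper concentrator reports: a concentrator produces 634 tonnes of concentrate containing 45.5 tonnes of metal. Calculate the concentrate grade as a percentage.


7.1767%

Grade = (metal in concentrate / concentrate mass) * 100
= (45.5 / 634) * 100
= 0.07176656151 * 100
= 7.1767%


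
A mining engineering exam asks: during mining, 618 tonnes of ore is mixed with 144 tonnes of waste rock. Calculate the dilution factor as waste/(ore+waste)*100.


Total material = ore + waste
= 618 + 144 = 762 tonnes
Dilution = waste / total * 100
= 144 / 762 * 100
= 0.188976378 * 100
= 18.8976%

18.8976%


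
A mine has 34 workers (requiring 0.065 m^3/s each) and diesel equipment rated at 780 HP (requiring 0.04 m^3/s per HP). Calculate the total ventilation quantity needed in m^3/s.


33.41 m^3/s

Airflow for workers:
Q_people = 34 * 0.065 = 2.21 m^3/s
Airflow for diesel equipment:
Q_diesel = 780 * 0.04 = 31.2 m^3/s
Total ventilation:
Q_total = 2.21 + 31.2
= 33.41 m^3/s


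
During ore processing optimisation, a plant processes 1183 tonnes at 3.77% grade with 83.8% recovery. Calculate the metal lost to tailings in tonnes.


7.2251 tonnes

Total metal in feed:
= 1183 * 3.77 / 100 = 44.5991 tonnes
Metal recovered:
= 44.5991 * 83.8 / 100 = 37.3740458 tonnes
Metal lost to tailings:
= 44.5991 - 37.3740458
= 7.2251 tonnes


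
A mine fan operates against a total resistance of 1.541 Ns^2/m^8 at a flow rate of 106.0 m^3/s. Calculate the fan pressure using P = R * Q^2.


Compute Q^2:
Q^2 = 106.0^2 = 11236.0
Compute pressure:
P = R * Q^2 = 1.541 * 11236.0
= 17314.676 Pa

17314.676 Pa


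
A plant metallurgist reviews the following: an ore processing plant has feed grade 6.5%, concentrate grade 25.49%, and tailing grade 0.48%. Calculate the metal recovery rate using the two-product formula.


94.3929%

Using the two-product formula:
R = 100 * c * (f - t) / (f * (c - t))
Numerator = 100 * 25.49 * (6.5 - 0.48)
= 100 * 25.49 * 6.02
= 15344.98
Denominator = 6.5 * (25.49 - 0.48)
= 6.5 * 25.01
= 162.565
R = 15344.98 / 162.565
= 94.3929%


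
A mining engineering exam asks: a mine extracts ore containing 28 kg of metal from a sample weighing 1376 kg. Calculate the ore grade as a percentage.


2.0349%

Ore grade = (metal mass / ore mass) * 100
= (28 / 1376) * 100
= 0.02034883721 * 100
= 2.0349%


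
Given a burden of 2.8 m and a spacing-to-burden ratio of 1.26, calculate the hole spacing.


Spacing = burden * ratio
= 2.8 * 1.26
= 3.528 m

3.528 m


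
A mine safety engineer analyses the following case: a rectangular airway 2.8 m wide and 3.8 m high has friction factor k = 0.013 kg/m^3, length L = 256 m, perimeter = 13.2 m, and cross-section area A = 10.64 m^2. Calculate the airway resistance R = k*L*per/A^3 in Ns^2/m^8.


Compute the numerator:
k * L * per = 0.013 * 256 * 13.2
= 43.9296
Compute the denominator:
A^3 = 10.64^3 = 1204.550144
Resistance:
R = 43.9296 / 1204.550144
= 0.0365 Ns^2/m^8

0.0365 Ns^2/m^8


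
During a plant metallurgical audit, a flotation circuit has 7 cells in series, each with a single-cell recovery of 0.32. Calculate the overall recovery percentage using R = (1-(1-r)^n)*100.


93.277%

Complement of single-cell recovery:
1 - r = 1 - 0.32 = 0.68
Raise to power n:
(1 - r)^7 = 0.68^7 = 0.06722988818
Overall recovery:
R = (1 - 0.06722988818) * 100
= 93.277%


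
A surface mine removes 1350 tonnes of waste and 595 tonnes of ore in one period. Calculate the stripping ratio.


2.2689

Stripping ratio = waste tonnage / ore tonnage
= 1350 / 595
= 2.2689


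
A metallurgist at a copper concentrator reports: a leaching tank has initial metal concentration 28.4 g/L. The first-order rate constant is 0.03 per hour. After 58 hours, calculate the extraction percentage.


82.448%

Compute the exponent:
-k * t = -0.03 * 58 = -1.74
Remaining concentration:
C = 28.4 * exp(-1.74)
= 28.4 * 0.1755204006
= 4.984779378 g/L
Extracted = 28.4 - 4.984779378 = 23.41522062 g/L
Extraction % = 23.41522062 / 28.4 * 100
= 82.448%


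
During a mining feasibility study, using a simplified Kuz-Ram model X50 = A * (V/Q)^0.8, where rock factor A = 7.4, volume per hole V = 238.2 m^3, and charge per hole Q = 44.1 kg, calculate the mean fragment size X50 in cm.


28.5256 cm

Compute V/Q:
V/Q = 238.2 / 44.1 = 5.401360544
Raise to the power 0.8:
(V/Q)^0.8 = 5.401360544^0.8 = 3.85480607
Multiply by A:
X50 = 7.4 * 3.85480607
= 28.5256 cm


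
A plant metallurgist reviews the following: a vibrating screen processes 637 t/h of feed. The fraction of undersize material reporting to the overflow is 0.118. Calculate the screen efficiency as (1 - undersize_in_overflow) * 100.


Screen efficiency = (1 - fraction of undersize in overflow) * 100
= (1 - 0.118) * 100
= 0.882 * 100
= 88.2%

88.2%


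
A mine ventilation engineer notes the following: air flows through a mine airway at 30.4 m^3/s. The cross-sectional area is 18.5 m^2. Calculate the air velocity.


Velocity = flow rate / cross-sectional area
= 30.4 / 18.5
= 1.6432 m/s

1.6432 m/s


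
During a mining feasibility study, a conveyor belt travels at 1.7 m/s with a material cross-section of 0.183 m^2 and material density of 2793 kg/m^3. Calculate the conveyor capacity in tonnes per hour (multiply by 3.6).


Volumetric flow = speed * area
= 1.7 * 0.183 = 0.3111 m^3/s
Mass flow = volumetric * density
= 0.3111 * 2793 = 868.9023 kg/s
Convert to t/h: multiply by 3.6
Capacity = 868.9023 * 3.6
= 3128.0483 t/h

3128.0483 t/h


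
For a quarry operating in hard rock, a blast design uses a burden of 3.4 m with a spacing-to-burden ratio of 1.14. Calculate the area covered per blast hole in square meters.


First, find the spacing:
Spacing = burden * ratio = 3.4 * 1.14
= 3.876 m
Then, calculate the area:
Area = burden * spacing = 3.4 * 3.876
= 13.1784 m^2

13.1784 m^2


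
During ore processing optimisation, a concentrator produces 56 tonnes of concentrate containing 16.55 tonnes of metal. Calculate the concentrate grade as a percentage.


Grade = (metal in concentrate / concentrate mass) * 100
= (16.55 / 56) * 100
= 0.2955357143 * 100
= 29.5536%

29.5536%


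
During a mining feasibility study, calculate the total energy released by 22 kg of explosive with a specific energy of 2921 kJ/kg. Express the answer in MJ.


64.262 MJ

Energy = mass * specific_energy / 1000
= 22 * 2921 / 1000
= 64262 / 1000
= 64.262 MJ


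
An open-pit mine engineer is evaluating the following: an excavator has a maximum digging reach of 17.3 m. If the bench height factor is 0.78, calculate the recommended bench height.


13.494 m

Bench height = reach * factor
= 17.3 * 0.78
= 13.494 m


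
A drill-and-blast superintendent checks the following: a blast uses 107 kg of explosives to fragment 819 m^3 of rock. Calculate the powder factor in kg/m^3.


0.1306 kg/m^3

Powder factor = explosive mass / rock volume
= 107 / 819
= 0.1306 kg/m^3


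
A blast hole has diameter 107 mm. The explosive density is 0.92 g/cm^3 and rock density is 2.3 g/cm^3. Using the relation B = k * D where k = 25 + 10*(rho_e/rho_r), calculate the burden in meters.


First, compute k:
rho_e / rho_r = 0.92 / 2.3 = 0.4
k = 25 + 10 * 0.4 = 29
Then, compute burden:
B = k * D / 1000 = 29 * 107 / 1000
= 3103 / 1000
= 3.103 m

3.103 m


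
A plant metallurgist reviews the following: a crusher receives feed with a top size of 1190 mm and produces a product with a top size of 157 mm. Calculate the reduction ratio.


7.5796

Reduction ratio = feed size / product size
= 1190 / 157
= 7.5796


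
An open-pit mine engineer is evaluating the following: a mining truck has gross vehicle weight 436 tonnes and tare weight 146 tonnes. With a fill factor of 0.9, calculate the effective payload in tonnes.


Maximum payload = gross - tare
= 436 - 146 = 290 tonnes
Effective payload = max payload * fill factor
= 290 * 0.9
= 261.0 tonnes

261.0 tonnes


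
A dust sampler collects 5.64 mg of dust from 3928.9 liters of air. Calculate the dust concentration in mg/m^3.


Convert liters to m^3: 1 m^3 = 1000 L
Concentration = mass / volume * 1000
= 5.64 / 3928.9 * 1000
= 0.001435516302 * 1000
= 1.4355 mg/m^3

1.4355 mg/m^3


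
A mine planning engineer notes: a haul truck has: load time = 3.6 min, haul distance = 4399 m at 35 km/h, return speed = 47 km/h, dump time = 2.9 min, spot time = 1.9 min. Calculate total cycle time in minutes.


21.5569 min

Convert haul speed to m/min: 35 * 1000/60 = 583.3333333 m/min
Haul time = 4399 / 583.3333333 = 7.541142857 min
Convert return speed to m/min: 47 * 1000/60 = 783.3333333 m/min
Return time = 4399 / 783.3333333 = 5.615744681 min
Total cycle time:
= 3.6 + 7.541142857 + 2.9 + 5.615744681 + 1.9
= 21.5569 min


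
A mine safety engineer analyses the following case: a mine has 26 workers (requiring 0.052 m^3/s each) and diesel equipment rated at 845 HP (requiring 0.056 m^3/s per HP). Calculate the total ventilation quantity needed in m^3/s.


Airflow for workers:
Q_people = 26 * 0.052 = 1.352 m^3/s
Airflow for diesel equipment:
Q_diesel = 845 * 0.056 = 47.32 m^3/s
Total ventilation:
Q_total = 1.352 + 47.32
= 48.672 m^3/s

48.672 m^3/s


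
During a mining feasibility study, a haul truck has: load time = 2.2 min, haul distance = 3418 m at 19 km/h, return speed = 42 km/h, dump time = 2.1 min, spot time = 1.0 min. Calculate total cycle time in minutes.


Convert haul speed to m/min: 19 * 1000/60 = 316.6666667 m/min
Haul time = 3418 / 316.6666667 = 10.79368421 min
Convert return speed to m/min: 42 * 1000/60 = 700 m/min
Return time = 3418 / 700 = 4.882857143 min
Total cycle time:
= 2.2 + 10.79368421 + 2.1 + 4.882857143 + 1.0
= 20.9765 min

20.9765 min


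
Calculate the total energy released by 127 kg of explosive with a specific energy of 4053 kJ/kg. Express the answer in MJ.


Energy = mass * specific_energy / 1000
= 127 * 4053 / 1000
= 514731 / 1000
= 514.731 MJ

514.731 MJ


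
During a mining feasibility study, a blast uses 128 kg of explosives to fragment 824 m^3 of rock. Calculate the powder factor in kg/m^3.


Powder factor = explosive mass / rock volume
= 128 / 824
= 0.1553 kg/m^3

0.1553 kg/m^3


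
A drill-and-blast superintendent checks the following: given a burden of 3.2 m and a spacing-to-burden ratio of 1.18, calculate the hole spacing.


3.776 m

Spacing = burden * ratio
= 3.2 * 1.18
= 3.776 m


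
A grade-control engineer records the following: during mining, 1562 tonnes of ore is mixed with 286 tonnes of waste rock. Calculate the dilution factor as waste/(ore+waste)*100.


Total material = ore + waste
= 1562 + 286 = 1848 tonnes
Dilution = waste / total * 100
= 286 / 1848 * 100
= 0.1547619048 * 100
= 15.4762%

15.4762%


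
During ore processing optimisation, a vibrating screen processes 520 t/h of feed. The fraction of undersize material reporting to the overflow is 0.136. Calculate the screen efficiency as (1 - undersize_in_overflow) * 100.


Screen efficiency = (1 - fraction of undersize in overflow) * 100
= (1 - 0.136) * 100
= 0.864 * 100
= 86.4%

86.4%


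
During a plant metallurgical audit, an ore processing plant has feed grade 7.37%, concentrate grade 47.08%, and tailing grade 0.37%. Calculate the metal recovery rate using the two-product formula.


Using the two-product formula:
R = 100 * c * (f - t) / (f * (c - t))
Numerator = 100 * 47.08 * (7.37 - 0.37)
= 100 * 47.08 * 7.0
= 32956.0
Denominator = 7.37 * (47.08 - 0.37)
= 7.37 * 46.71
= 344.2527
R = 32956.0 / 344.2527
= 95.732%

95.732%


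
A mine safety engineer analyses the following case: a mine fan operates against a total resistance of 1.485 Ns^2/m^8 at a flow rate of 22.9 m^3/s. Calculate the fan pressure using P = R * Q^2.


Compute Q^2:
Q^2 = 22.9^2 = 524.41
Compute pressure:
P = R * Q^2 = 1.485 * 524.41
= 778.7489 Pa

778.7489 Pa


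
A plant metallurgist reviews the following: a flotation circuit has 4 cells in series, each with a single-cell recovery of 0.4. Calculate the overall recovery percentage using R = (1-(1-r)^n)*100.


87.04%

Complement of single-cell recovery:
1 - r = 1 - 0.4 = 0.6
Raise to power n:
(1 - r)^4 = 0.6^4 = 0.1296
Overall recovery:
R = (1 - 0.1296) * 100
= 87.04%


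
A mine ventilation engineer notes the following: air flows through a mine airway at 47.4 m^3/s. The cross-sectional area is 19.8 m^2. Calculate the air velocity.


2.3939 m/s

Velocity = flow rate / cross-sectional area
= 47.4 / 19.8
= 2.3939 m/s


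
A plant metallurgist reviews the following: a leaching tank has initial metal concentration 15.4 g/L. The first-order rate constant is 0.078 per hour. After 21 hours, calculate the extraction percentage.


Compute the exponent:
-k * t = -0.078 * 21 = -1.638
Remaining concentration:
C = 15.4 * exp(-1.638)
= 15.4 * 0.1943683906
= 2.993273215 g/L
Extracted = 15.4 - 2.993273215 = 12.40672678 g/L
Extraction % = 12.40672678 / 15.4 * 100
= 80.5632%

80.5632%


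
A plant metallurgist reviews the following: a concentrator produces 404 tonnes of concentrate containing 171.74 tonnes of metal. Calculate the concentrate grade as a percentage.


Grade = (metal in concentrate / concentrate mass) * 100
= (171.74 / 404) * 100
= 0.4250990099 * 100
= 42.5099%

42.5099%


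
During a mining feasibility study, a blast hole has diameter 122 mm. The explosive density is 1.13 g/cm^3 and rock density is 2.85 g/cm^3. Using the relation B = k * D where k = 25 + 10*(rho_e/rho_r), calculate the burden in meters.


First, compute k:
rho_e / rho_r = 1.13 / 2.85 = 0.3964912281
k = 25 + 10 * 0.3964912281 = 28.96491228
Then, compute burden:
B = k * D / 1000 = 28.96491228 * 122 / 1000
= 3533.719298 / 1000
= 3.5337 m

3.5337 m


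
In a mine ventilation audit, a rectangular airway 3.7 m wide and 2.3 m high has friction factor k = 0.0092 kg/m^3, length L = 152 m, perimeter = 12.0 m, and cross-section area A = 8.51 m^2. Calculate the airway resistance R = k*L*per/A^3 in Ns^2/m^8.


Compute the numerator:
k * L * per = 0.0092 * 152 * 12.0
= 16.7808
Compute the denominator:
A^3 = 8.51^3 = 616.295051
Resistance:
R = 16.7808 / 616.295051
= 0.0272 Ns^2/m^8

0.0272 Ns^2/m^8


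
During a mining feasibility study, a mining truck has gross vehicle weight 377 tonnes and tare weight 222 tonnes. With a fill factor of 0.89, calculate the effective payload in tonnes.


Maximum payload = gross - tare
= 377 - 222 = 155 tonnes
Effective payload = max payload * fill factor
= 155 * 0.89
= 137.95 tonnes

137.95 tonnes


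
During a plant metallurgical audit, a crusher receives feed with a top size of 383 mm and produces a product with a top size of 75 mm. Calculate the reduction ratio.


5.1067

Reduction ratio = feed size / product size
= 383 / 75
= 5.1067


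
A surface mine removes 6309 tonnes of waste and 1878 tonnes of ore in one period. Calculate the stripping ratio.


Stripping ratio = waste tonnage / ore tonnage
= 6309 / 1878
= 3.3594

3.3594


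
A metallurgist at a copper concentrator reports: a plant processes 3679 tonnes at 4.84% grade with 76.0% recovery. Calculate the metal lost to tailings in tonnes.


Total metal in feed:
= 3679 * 4.84 / 100 = 178.0636 tonnes
Metal recovered:
= 178.0636 * 76.0 / 100 = 135.328336 tonnes
Metal lost to tailings:
= 178.0636 - 135.328336
= 42.7353 tonnes

42.7353 tonnes


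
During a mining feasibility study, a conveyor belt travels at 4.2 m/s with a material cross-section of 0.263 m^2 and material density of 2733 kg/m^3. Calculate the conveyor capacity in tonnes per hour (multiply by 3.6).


10867.9385 t/h

Volumetric flow = speed * area
= 4.2 * 0.263 = 1.1046 m^3/s
Mass flow = volumetric * density
= 1.1046 * 2733 = 3018.8718 kg/s
Convert to t/h: multiply by 3.6
Capacity = 3018.8718 * 3.6
= 10867.9385 t/h


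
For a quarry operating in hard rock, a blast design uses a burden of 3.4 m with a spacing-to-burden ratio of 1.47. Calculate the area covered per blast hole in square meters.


First, find the spacing:
Spacing = burden * ratio = 3.4 * 1.47
= 4.998 m
Then, calculate the area:
Area = burden * spacing = 3.4 * 4.998
= 16.9932 m^2

16.9932 m^2


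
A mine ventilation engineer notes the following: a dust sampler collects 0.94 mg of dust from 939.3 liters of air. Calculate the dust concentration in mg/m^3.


1.0007 mg/m^3

Convert liters to m^3: 1 m^3 = 1000 L
Concentration = mass / volume * 1000
= 0.94 / 939.3 * 1000
= 0.001000745236 * 1000
= 1.0007 mg/m^3


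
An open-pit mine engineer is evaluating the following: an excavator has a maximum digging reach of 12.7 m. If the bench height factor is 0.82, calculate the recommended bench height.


10.414 m

Bench height = reach * factor
= 12.7 * 0.82
= 10.414 m


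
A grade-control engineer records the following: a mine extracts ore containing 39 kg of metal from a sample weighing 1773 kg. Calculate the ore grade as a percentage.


Ore grade = (metal mass / ore mass) * 100
= (39 / 1773) * 100
= 0.02199661591 * 100
= 2.1997%

2.1997%


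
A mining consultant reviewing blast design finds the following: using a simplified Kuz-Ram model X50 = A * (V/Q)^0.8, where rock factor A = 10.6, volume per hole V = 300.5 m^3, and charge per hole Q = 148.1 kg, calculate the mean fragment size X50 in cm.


18.6697 cm

Compute V/Q:
V/Q = 300.5 / 148.1 = 2.029034436
Raise to the power 0.8:
(V/Q)^0.8 = 2.029034436^0.8 = 1.761292697
Multiply by A:
X50 = 10.6 * 1.761292697
= 18.6697 cm


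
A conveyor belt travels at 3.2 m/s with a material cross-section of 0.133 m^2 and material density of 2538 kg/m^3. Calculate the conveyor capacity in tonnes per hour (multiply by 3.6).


3888.6221 t/h

Volumetric flow = speed * area
= 3.2 * 0.133 = 0.4256 m^3/s
Mass flow = volumetric * density
= 0.4256 * 2538 = 1080.1728 kg/s
Convert to t/h: multiply by 3.6
Capacity = 1080.1728 * 3.6
= 3888.6221 t/h


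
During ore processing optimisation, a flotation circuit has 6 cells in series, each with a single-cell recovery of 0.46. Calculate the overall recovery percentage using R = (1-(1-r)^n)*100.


97.5205%

Complement of single-cell recovery:
1 - r = 1 - 0.46 = 0.54
Raise to power n:
(1 - r)^6 = 0.54^6 = 0.0247949113
Overall recovery:
R = (1 - 0.0247949113) * 100
= 97.5205%


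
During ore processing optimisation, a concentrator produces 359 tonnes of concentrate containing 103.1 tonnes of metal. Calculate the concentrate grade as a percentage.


Grade = (metal in concentrate / concentrate mass) * 100
= (103.1 / 359) * 100
= 0.2871866295 * 100
= 28.7187%

28.7187%


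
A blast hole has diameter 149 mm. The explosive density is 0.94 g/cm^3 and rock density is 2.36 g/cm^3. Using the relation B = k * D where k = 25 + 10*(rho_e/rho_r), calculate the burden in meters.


First, compute k:
rho_e / rho_r = 0.94 / 2.36 = 0.3983050847
k = 25 + 10 * 0.3983050847 = 28.98305085
Then, compute burden:
B = k * D / 1000 = 28.98305085 * 149 / 1000
= 4318.474576 / 1000
= 4.3185 m

4.3185 m


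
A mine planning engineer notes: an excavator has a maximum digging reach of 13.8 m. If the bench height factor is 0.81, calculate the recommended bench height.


11.178 m

Bench height = reach * factor
= 13.8 * 0.81
= 11.178 m


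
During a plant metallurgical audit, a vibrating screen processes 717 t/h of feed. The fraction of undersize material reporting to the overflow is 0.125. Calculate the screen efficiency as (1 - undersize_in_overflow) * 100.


Screen efficiency = (1 - fraction of undersize in overflow) * 100
= (1 - 0.125) * 100
= 0.875 * 100
= 87.5%

87.5%


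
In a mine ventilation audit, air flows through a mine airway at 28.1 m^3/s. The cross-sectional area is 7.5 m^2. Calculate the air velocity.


Velocity = flow rate / cross-sectional area
= 28.1 / 7.5
= 3.7467 m/s

3.7467 m/s


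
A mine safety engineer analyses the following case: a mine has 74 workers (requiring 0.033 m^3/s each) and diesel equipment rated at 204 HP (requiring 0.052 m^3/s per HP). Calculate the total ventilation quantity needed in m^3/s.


Airflow for workers:
Q_people = 74 * 0.033 = 2.442 m^3/s
Airflow for diesel equipment:
Q_diesel = 204 * 0.052 = 10.608 m^3/s
Total ventilation:
Q_total = 2.442 + 10.608
= 13.05 m^3/s

13.05 m^3/s


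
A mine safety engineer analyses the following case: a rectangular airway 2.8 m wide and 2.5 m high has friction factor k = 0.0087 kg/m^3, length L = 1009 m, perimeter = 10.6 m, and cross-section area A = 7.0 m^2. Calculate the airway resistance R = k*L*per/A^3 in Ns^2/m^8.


Compute the numerator:
k * L * per = 0.0087 * 1009 * 10.6
= 93.04998
Compute the denominator:
A^3 = 7.0^3 = 343
Resistance:
R = 93.04998 / 343
= 0.2713 Ns^2/m^8

0.2713 Ns^2/m^8


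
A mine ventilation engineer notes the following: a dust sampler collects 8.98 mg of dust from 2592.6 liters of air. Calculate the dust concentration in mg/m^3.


Convert liters to m^3: 1 m^3 = 1000 L
Concentration = mass / volume * 1000
= 8.98 / 2592.6 * 1000
= 0.003463704389 * 1000
= 3.4637 mg/m^3

3.4637 mg/m^3


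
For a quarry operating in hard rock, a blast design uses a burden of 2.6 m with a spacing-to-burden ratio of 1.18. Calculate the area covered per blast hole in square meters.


7.9768 m^2

First, find the spacing:
Spacing = burden * ratio = 2.6 * 1.18
= 3.068 m
Then, calculate the area:
Area = burden * spacing = 2.6 * 3.068
= 7.9768 m^2


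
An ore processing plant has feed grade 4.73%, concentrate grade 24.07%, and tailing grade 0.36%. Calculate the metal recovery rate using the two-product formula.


Using the two-product formula:
R = 100 * c * (f - t) / (f * (c - t))
Numerator = 100 * 24.07 * (4.73 - 0.36)
= 100 * 24.07 * 4.37
= 10518.59
Denominator = 4.73 * (24.07 - 0.36)
= 4.73 * 23.71
= 112.1483
R = 10518.59 / 112.1483
= 93.7918%

93.7918%


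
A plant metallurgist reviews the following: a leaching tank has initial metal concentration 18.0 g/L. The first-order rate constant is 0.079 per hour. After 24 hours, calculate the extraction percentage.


Compute the exponent:
-k * t = -0.079 * 24 = -1.896
Remaining concentration:
C = 18.0 * exp(-1.896)
= 18.0 * 0.1501680918
= 2.703025653 g/L
Extracted = 18.0 - 2.703025653 = 15.29697435 g/L
Extraction % = 15.29697435 / 18.0 * 100
= 84.9832%

84.9832%


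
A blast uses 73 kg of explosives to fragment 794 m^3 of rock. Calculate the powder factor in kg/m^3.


0.0919 kg/m^3

Powder factor = explosive mass / rock volume
= 73 / 794
= 0.0919 kg/m^3


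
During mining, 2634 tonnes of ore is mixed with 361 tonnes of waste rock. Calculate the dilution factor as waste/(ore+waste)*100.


Total material = ore + waste
= 2634 + 361 = 2995 tonnes
Dilution = waste / total * 100
= 361 / 2995 * 100
= 0.1205342237 * 100
= 12.0534%

12.0534%


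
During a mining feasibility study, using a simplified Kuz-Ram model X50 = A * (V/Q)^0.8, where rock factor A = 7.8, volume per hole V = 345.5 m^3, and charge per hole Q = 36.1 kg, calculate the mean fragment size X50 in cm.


47.5168 cm

Compute V/Q:
V/Q = 345.5 / 36.1 = 9.570637119
Raise to the power 0.8:
(V/Q)^0.8 = 9.570637119^0.8 = 6.091898796
Multiply by A:
X50 = 7.8 * 6.091898796
= 47.5168 cm


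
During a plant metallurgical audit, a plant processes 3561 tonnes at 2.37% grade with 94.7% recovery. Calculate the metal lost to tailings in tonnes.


4.473 tonnes

Total metal in feed:
= 3561 * 2.37 / 100 = 84.3957 tonnes
Metal recovered:
= 84.3957 * 94.7 / 100 = 79.9227279 tonnes
Metal lost to tailings:
= 84.3957 - 79.9227279
= 4.473 tonnes


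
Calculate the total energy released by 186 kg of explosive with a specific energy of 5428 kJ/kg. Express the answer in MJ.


Energy = mass * specific_energy / 1000
= 186 * 5428 / 1000
= 1009608 / 1000
= 1009.608 MJ

1009.608 MJ


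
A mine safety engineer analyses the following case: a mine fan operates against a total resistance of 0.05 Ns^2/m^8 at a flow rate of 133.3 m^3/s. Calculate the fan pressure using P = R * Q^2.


Compute Q^2:
Q^2 = 133.3^2 = 17768.89
Compute pressure:
P = R * Q^2 = 0.05 * 17768.89
= 888.4445 Pa

888.4445 Pa


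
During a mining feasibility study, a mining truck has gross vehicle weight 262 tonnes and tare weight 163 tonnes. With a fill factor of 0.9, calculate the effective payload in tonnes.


Maximum payload = gross - tare
= 262 - 163 = 99 tonnes
Effective payload = max payload * fill factor
= 99 * 0.9
= 89.1 tonnes

89.1 tonnes


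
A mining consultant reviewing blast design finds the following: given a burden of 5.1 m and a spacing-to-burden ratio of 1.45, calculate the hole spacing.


7.395 m

Spacing = burden * ratio
= 5.1 * 1.45
= 7.395 m


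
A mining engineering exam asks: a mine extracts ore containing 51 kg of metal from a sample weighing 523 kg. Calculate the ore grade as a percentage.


Ore grade = (metal mass / ore mass) * 100
= (51 / 523) * 100
= 0.09751434034 * 100
= 9.7514%

9.7514%


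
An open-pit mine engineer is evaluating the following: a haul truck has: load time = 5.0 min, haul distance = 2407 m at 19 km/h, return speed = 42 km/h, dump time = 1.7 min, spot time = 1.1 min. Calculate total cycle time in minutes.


Convert haul speed to m/min: 19 * 1000/60 = 316.6666667 m/min
Haul time = 2407 / 316.6666667 = 7.601052632 min
Convert return speed to m/min: 42 * 1000/60 = 700 m/min
Return time = 2407 / 700 = 3.438571429 min
Total cycle time:
= 5.0 + 7.601052632 + 1.7 + 3.438571429 + 1.1
= 18.8396 min

18.8396 min


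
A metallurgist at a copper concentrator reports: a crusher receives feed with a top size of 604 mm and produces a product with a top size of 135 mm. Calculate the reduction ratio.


Reduction ratio = feed size / product size
= 604 / 135
= 4.4741

4.4741


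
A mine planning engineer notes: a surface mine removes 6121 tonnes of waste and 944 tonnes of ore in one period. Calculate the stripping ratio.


6.4841

Stripping ratio = waste tonnage / ore tonnage
= 6121 / 944
= 6.4841


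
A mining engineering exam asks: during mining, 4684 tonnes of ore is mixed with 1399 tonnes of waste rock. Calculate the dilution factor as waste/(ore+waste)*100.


Total material = ore + waste
= 4684 + 1399 = 6083 tonnes
Dilution = waste / total * 100
= 1399 / 6083 * 100
= 0.2299852047 * 100
= 22.9985%

22.9985%


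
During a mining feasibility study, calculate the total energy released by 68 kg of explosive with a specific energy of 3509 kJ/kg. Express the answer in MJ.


238.612 MJ

Energy = mass * specific_energy / 1000
= 68 * 3509 / 1000
= 238612 / 1000
= 238.612 MJ


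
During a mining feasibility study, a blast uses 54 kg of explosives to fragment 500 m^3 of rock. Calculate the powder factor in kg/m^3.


0.108 kg/m^3

Powder factor = explosive mass / rock volume
= 54 / 500
= 0.108 kg/m^3


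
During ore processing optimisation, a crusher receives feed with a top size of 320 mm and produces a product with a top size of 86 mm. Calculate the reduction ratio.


3.7209

Reduction ratio = feed size / product size
= 320 / 86
= 3.7209


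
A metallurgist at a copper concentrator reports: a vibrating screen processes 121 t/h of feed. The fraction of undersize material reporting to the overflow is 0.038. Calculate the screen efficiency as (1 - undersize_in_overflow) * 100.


Screen efficiency = (1 - fraction of undersize in overflow) * 100
= (1 - 0.038) * 100
= 0.962 * 100
= 96.2%

96.2%


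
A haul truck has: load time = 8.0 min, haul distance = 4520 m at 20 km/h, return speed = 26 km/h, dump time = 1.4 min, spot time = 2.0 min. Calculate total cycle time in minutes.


Convert haul speed to m/min: 20 * 1000/60 = 333.3333333 m/min
Haul time = 4520 / 333.3333333 = 13.56 min
Convert return speed to m/min: 26 * 1000/60 = 433.3333333 m/min
Return time = 4520 / 433.3333333 = 10.43076923 min
Total cycle time:
= 8.0 + 13.56 + 1.4 + 10.43076923 + 2.0
= 35.3908 min

35.3908 min


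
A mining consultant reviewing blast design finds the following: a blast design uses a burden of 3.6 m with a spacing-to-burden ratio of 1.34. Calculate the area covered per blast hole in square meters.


17.3664 m^2

First, find the spacing:
Spacing = burden * ratio = 3.6 * 1.34
= 4.824 m
Then, calculate the area:
Area = burden * spacing = 3.6 * 4.824
= 17.3664 m^2


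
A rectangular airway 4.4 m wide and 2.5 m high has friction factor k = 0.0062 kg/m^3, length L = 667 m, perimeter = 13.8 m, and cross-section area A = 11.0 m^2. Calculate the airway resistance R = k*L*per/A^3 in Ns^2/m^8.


Compute the numerator:
k * L * per = 0.0062 * 667 * 13.8
= 57.06852
Compute the denominator:
A^3 = 11.0^3 = 1331
Resistance:
R = 57.06852 / 1331
= 0.0429 Ns^2/m^8

0.0429 Ns^2/m^8


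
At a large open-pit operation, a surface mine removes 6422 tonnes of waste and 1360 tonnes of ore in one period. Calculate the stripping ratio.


Stripping ratio = waste tonnage / ore tonnage
= 6422 / 1360
= 4.7221

4.7221


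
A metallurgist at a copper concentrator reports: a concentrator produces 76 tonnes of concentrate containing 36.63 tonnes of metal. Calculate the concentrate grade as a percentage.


48.1974%

Grade = (metal in concentrate / concentrate mass) * 100
= (36.63 / 76) * 100
= 0.4819736842 * 100
= 48.1974%


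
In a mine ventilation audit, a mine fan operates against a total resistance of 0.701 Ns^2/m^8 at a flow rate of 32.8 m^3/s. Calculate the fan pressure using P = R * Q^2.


Compute Q^2:
Q^2 = 32.8^2 = 1075.84
Compute pressure:
P = R * Q^2 = 0.701 * 1075.84
= 754.1638 Pa

754.1638 Pa


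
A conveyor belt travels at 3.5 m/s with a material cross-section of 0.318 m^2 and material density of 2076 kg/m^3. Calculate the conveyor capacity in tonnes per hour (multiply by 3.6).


Volumetric flow = speed * area
= 3.5 * 0.318 = 1.113 m^3/s
Mass flow = volumetric * density
= 1.113 * 2076 = 2310.588 kg/s
Convert to t/h: multiply by 3.6
Capacity = 2310.588 * 3.6
= 8318.1168 t/h

8318.1168 t/h


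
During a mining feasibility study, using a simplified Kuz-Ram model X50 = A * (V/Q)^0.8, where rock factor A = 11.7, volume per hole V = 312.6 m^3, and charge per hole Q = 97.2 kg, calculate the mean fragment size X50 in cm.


29.7882 cm

Compute V/Q:
V/Q = 312.6 / 97.2 = 3.216049383
Raise to the power 0.8:
(V/Q)^0.8 = 3.216049383^0.8 = 2.545998638
Multiply by A:
X50 = 11.7 * 2.545998638
= 29.7882 cm


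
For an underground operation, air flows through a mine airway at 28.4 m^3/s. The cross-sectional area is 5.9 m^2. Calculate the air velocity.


4.8136 m/s

Velocity = flow rate / cross-sectional area
= 28.4 / 5.9
= 4.8136 m/s


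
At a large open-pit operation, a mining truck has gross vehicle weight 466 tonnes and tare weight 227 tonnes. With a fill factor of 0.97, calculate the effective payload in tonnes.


231.83 tonnes

Maximum payload = gross - tare
= 466 - 227 = 239 tonnes
Effective payload = max payload * fill factor
= 239 * 0.97
= 231.83 tonnes


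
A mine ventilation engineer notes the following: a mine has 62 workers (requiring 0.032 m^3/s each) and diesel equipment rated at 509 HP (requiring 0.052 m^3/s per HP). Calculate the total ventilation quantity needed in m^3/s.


28.452 m^3/s

Airflow for workers:
Q_people = 62 * 0.032 = 1.984 m^3/s
Airflow for diesel equipment:
Q_diesel = 509 * 0.052 = 26.468 m^3/s
Total ventilation:
Q_total = 1.984 + 26.468
= 28.452 m^3/s
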